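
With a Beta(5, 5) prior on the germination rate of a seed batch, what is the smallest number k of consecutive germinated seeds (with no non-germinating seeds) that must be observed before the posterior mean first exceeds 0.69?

After k germinated seeds and 0 non-germinating seeds the posterior is Beta(5+k, 5), with mean (5+k)/(5+5+k).
Set (5+k)/(10+k) > 0.69 and solve: k > (0.69·10 − 5)/(1 − 0.69) = 6.129.
The smallest integer exceeding 6.129 is 7.

k = 7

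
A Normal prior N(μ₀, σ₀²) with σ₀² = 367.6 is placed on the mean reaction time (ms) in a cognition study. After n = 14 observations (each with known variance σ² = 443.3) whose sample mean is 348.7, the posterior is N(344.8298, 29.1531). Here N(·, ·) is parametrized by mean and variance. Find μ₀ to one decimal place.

With known observation variance, the Normal–Normal posterior has precision τ_n = τ₀ + n/σ² and mean μ_n = (τ₀μ₀ + (n/σ²)x̄)/τ_n.
Here τ₀ = 1/367.6 = 0.002720 and τ_data = 14/443.3 = 0.031581, so τ_n = 0.034301.
Rearranging for μ₀: μ₀ = (μ_n·τ_n − τ_data·x̄)/τ₀ = (344.8298·0.034301 − 0.031581·348.7) / 0.002720 = 0.815712/0.002720 ≈ 299.9.

μ₀ = 299.9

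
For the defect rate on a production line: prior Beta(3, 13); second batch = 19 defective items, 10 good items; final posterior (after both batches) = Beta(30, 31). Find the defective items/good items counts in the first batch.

Sequential conjugate updates are equivalent to a single update on the pooled data, so total successes = posterior α − prior α and total failures = posterior β − prior β.
Total across both batches: 30−3=27 defective items, 31−13=18 good items.
Subtract the second batch: 27−19=8 defective items and 18−10=8 good items.

8 defective items and 8 good items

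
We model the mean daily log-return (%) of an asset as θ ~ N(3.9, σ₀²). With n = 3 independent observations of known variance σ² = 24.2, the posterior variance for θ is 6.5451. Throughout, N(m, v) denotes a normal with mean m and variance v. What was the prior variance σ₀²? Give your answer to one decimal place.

σ₀² = 34.7

For the Normal–Normal model with known σ², precisions add: τ_n = τ₀ + n/σ².
So 1/σ₀² = 1/6.5451 − 3/24.2 = 0.152786 − 0.123967 = 0.028819.
Hence σ₀² = 1/0.028819 ≈ 34.7.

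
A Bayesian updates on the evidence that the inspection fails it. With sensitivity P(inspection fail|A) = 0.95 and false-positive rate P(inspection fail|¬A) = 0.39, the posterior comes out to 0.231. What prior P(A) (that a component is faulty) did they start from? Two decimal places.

Bayes' rule in odds form gives O(A|E) = O(A)·[P(E|A)/P(E|¬A)], hence O(A) = O(A|E)/LR.
Posterior odds = 0.231/(1−0.231) = 0.3004. LR = 0.95/0.39 = 2.4359.
Prior odds = 0.3004/2.4359 = 0.1233, so P(A) = 0.1233/(1+0.1233) ≈ 0.11.

P(A) = 0.11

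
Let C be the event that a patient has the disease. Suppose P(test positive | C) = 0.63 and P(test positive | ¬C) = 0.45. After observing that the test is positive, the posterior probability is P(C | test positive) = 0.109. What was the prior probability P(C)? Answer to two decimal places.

P(C) = 0.08

In odds form, posterior odds = prior odds × likelihood ratio, so prior odds = posterior odds ÷ LR.
Posterior odds = 0.109/(1−0.109) = 0.1223. LR = 0.63/0.45 = 1.4000.
Prior odds = 0.1223/1.4000 = 0.0874, so P(C) = 0.0874/(1+0.0874) ≈ 0.08.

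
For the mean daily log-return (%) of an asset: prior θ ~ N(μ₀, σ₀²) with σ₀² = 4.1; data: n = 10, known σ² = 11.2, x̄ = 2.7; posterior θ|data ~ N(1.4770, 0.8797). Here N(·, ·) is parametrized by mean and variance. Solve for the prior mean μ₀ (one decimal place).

With known observation variance, the Normal–Normal posterior has precision τ_n = τ₀ + n/σ² and mean μ_n = (τ₀μ₀ + (n/σ²)x̄)/τ_n.
Here τ₀ = 1/4.1 = 0.243902 and τ_data = 10/11.2 = 0.892857, so τ_n = 1.136759.
Rearranging for μ₀: μ₀ = (μ_n·τ_n − τ_data·x̄)/τ₀ = (1.4770·1.136759 − 0.892857·2.7) / 0.243902 = -0.731721/0.243902 ≈ -3.0.

μ₀ = -3.0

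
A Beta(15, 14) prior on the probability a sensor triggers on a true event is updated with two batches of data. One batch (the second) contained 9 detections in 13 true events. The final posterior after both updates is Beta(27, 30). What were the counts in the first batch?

3 detections and 12 misses

Because Beta–binomial updating is additive in the counts, the combined data contributed (α_post−α_prior, β_post−β_prior) successes and failures.
Total across both batches: 27−15=12 detections, 30−14=16 misses.
Subtract the second batch: 12−9=3 detections and 16−4=12 misses.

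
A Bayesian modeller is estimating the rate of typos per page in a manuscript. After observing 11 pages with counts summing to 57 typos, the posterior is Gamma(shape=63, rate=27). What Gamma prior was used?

Gamma–Poisson conjugacy: posterior shape = α + Σxᵢ, posterior rate = β + n.
So α = 63 − 57 = 6 and β = 27 − 11 = 16.

Gamma(shape=6, rate=16)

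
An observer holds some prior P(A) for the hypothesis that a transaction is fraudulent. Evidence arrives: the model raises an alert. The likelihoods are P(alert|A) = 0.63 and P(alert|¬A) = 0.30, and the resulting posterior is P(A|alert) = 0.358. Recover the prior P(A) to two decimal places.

P(A) = 0.21

In odds form, posterior odds = prior odds × likelihood ratio, so prior odds = posterior odds ÷ LR.
Posterior odds = 0.358/(1−0.358) = 0.5576. LR = 0.63/0.30 = 2.1000.
Prior odds = 0.5576/2.1000 = 0.2655, so P(A) = 0.2655/(1+0.2655) ≈ 0.21.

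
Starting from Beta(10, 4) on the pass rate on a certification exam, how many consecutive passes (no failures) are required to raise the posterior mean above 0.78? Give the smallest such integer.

After k passes and 0 failures the posterior is Beta(10+k, 4), with mean (10+k)/(10+4+k).
Set (10+k)/(14+k) > 0.78 and solve: k > (0.78·14 − 10)/(1 − 0.78) = 4.182.
The smallest integer exceeding 4.182 is 5, and checking k=5: (15)/(19) = 0.7895 > 0.78.

k = 5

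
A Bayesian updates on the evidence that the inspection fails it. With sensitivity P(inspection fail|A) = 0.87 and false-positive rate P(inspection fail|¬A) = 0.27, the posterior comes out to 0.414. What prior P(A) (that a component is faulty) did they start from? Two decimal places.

Bayes' rule in odds form gives O(A|E) = O(A)·[P(E|A)/P(E|¬A)], hence O(A) = O(A|E)/LR.
Posterior odds = 0.414/(1−0.414) = 0.7065. LR = 0.87/0.27 = 3.2222.
Prior odds = 0.7065/3.2222 = 0.2193, so P(A) = 0.2193/(1+0.2193) ≈ 0.18.

P(A) = 0.18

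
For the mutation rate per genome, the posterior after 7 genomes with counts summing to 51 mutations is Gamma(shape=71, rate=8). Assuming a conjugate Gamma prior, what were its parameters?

Gamma–Poisson conjugacy: posterior shape = α + Σxᵢ, posterior rate = β + n.
So α = 71 − 51 = 20 and β = 8 − 7 = 1.

Gamma(shape=20, rate=1)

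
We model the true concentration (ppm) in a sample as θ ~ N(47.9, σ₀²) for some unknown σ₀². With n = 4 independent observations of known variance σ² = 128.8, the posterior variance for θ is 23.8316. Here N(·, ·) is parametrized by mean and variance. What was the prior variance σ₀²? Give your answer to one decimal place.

σ₀² = 91.7

For the Normal–Normal model with known σ², precisions add: τ_n = τ₀ + n/σ².
So 1/σ₀² = 1/23.8316 − 4/128.8 = 0.041961 − 0.031056 = 0.010905.
Hence σ₀² = 1/0.010905 ≈ 91.7.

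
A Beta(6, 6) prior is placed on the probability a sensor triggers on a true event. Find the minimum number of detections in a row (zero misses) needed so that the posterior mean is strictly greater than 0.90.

After k detections and 0 misses the posterior is Beta(6+k, 6), with mean (6+k)/(6+6+k).
Set (6+k)/(12+k) > 0.90 and solve: k > (0.90·12 − 6)/(1 − 0.90) = 48.000.
The smallest integer exceeding 48.000 is 49, and checking k=49: (55)/(61) = 0.9016 > 0.90.

k = 49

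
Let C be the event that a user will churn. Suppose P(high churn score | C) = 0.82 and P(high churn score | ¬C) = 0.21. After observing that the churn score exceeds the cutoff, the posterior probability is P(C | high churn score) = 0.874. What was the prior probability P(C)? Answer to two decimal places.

P(C) = 0.64

In odds form, posterior odds = prior odds × likelihood ratio, so prior odds = posterior odds ÷ LR.
Posterior odds = 0.874/(1−0.874) = 6.9365. LR = 0.82/0.21 = 3.9048.
Prior odds = 6.9365/3.9048 = 1.7764, so P(C) = 1.7764/(1+1.7764) ≈ 0.64.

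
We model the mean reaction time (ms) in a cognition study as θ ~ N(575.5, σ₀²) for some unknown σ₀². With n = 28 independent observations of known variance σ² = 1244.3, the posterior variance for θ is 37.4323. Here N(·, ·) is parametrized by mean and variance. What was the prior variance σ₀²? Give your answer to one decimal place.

Posterior precision equals prior precision plus data precision: 1/σ_n² = 1/σ₀² + n/σ².
So 1/σ₀² = 1/37.4323 − 28/1244.3 = 0.026715 − 0.022503 = 0.004212.
Hence σ₀² = 1/0.004212 ≈ 237.4.

σ₀² = 237.4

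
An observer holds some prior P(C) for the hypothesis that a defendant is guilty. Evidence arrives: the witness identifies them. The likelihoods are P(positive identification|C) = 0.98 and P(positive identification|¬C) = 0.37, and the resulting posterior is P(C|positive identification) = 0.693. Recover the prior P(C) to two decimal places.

Bayes' rule in odds form gives O(C|E) = O(C)·[P(E|C)/P(E|¬C)], hence O(C) = O(C|E)/LR.
Posterior odds = 0.693/(1−0.693) = 2.2573. LR = 0.98/0.37 = 2.6486.
Prior odds = 2.2573/2.6486 = 0.8523, so P(C) = 0.8523/(1+0.8523) ≈ 0.46.

P(C) = 0.46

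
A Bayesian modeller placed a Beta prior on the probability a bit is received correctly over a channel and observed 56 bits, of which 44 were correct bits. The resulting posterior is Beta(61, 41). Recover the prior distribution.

Beta(17, 29)

Beta is conjugate to the binomial likelihood: posterior = Beta(α+s, β+f).
Subtract the data counts: 61−44=17, 41−12=29.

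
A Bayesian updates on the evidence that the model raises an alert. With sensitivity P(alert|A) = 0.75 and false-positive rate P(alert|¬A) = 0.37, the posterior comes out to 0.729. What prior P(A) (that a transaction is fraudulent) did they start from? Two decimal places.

P(A) = 0.57

In odds form, posterior odds = prior odds × likelihood ratio, so prior odds = posterior odds ÷ LR.
Posterior odds = 0.729/(1−0.729) = 2.6900. LR = 0.75/0.37 = 2.0270.
Prior odds = 2.6900/2.0270 = 1.3271, so P(A) = 1.3271/(1+1.3271) ≈ 0.57.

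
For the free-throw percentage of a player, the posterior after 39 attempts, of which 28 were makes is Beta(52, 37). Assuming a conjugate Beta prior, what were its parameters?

Beta(24, 26)

A Beta(α, β) prior with s successes and f failures in binomial data gives a Beta(α+s, β+f) posterior.
So α = 52 − 28 = 24 and β = 37 − 11 = 26.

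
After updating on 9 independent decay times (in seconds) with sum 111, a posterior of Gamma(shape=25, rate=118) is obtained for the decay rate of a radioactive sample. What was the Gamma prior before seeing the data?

Gamma(shape=16, rate=7)

For an exponential likelihood with a Gamma(α, β) prior on the rate, n observations with total T give posterior Gamma(α+n, β+T).
So α = 25 − 9 = 16 and β = 118 − 111 = 7.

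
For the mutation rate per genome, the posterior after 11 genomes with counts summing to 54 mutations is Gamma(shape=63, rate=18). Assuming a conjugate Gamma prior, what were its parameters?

A Gamma(α, β) prior (rate parametrization) on a Poisson rate with n observations summing to S gives posterior Gamma(α+S, β+n).
So α = 63 − 54 = 9 and β = 18 − 11 = 7.

Gamma(shape=9, rate=7)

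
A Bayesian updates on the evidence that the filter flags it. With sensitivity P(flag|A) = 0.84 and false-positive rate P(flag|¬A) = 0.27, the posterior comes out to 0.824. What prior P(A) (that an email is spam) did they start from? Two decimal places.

P(A) = 0.60

Bayes' rule in odds form gives O(A|E) = O(A)·[P(E|A)/P(E|¬A)], hence O(A) = O(A|E)/LR.
Posterior odds = 0.824/(1−0.824) = 4.6818. LR = 0.84/0.27 = 3.1111.
Prior odds = 4.6818/3.1111 = 1.5049, so P(A) = 1.5049/(1+1.5049) ≈ 0.60.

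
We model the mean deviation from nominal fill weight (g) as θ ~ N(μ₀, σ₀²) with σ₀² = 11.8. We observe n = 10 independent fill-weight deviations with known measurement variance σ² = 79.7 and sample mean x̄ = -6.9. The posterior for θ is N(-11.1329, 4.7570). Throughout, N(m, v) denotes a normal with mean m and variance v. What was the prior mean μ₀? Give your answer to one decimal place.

With known observation variance, the Normal–Normal posterior has precision τ_n = τ₀ + n/σ² and mean μ_n = (τ₀μ₀ + (n/σ²)x̄)/τ_n.
Here τ₀ = 1/11.8 = 0.084746 and τ_data = 10/79.7 = 0.125471, so τ_n = 0.210217.
Rearranging for μ₀: μ₀ = (μ_n·τ_n − τ_data·x̄)/τ₀ = (-11.1329·0.210217 − 0.125471·-6.9) / 0.084746 = -1.474575/0.084746 ≈ -17.4.

μ₀ = -17.4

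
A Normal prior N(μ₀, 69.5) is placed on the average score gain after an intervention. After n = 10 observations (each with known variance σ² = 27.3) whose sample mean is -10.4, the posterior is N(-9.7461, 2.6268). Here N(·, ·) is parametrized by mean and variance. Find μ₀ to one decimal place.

With known observation variance, the Normal–Normal posterior has precision τ_n = τ₀ + n/σ² and mean μ_n = (τ₀μ₀ + (n/σ²)x̄)/τ_n.
Here τ₀ = 1/69.5 = 0.014388 and τ_data = 10/27.3 = 0.366300, so τ_n = 0.380688.
Rearranging for μ₀: μ₀ = (μ_n·τ_n − τ_data·x̄)/τ₀ = (-9.7461·0.380688 − 0.366300·-10.4) / 0.014388 = 0.099297/0.014388 ≈ 6.9.

μ₀ = 6.9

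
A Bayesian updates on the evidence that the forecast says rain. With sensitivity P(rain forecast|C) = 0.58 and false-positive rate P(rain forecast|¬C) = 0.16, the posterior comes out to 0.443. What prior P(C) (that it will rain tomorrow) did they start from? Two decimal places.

In odds form, posterior odds = prior odds × likelihood ratio, so prior odds = posterior odds ÷ LR.
Posterior odds = 0.443/(1−0.443) = 0.7953. LR = 0.58/0.16 = 3.6250.
Prior odds = 0.7953/3.6250 = 0.2194, so P(C) = 0.2194/(1+0.2194) ≈ 0.18.

P(C) = 0.18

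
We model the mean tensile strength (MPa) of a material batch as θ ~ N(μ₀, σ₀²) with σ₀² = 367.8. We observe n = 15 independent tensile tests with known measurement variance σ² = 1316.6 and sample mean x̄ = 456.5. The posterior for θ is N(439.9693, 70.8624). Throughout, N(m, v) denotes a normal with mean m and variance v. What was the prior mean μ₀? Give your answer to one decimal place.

The posterior mean is a precision-weighted average: μ_n = (τ₀μ₀ + τ_data·x̄)/(τ₀+τ_data), with τ₀=1/σ₀² and τ_data=n/σ².
Here τ₀ = 1/367.8 = 0.002719 and τ_data = 15/1316.6 = 0.011393, so τ_n = 0.014112.
Rearranging for μ₀: μ₀ = (μ_n·τ_n − τ_data·x̄)/τ₀ = (439.9693·0.014112 − 0.011393·456.5) / 0.002719 = 1.007942/0.002719 ≈ 370.7.

μ₀ = 370.7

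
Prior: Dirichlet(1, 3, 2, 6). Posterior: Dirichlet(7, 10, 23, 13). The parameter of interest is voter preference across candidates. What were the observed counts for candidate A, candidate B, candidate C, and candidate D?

counts (6, 7, 21, 7)

For a Dirichlet(α) prior with multinomial counts c, the posterior is Dirichlet(α + c) componentwise.
Counts are posterior − prior componentwise: 7−1=6, 10−3=7, 23−2=21, 13−6=7.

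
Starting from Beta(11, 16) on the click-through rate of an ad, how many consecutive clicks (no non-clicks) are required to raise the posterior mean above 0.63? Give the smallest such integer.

After k clicks and 0 non-clicks the posterior is Beta(11+k, 16), with mean (11+k)/(11+16+k).
Set (11+k)/(27+k) > 0.63 and solve: k > (0.63·27 − 11)/(1 − 0.63) = 16.243.
The smallest integer exceeding 16.243 is 17.

k = 17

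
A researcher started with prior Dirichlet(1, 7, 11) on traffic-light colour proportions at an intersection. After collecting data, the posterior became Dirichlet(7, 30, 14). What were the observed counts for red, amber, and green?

counts (6, 23, 3)

For a Dirichlet(α) prior with multinomial counts c, the posterior is Dirichlet(α + c) componentwise.
Counts are posterior − prior componentwise: 7−1=6, 30−7=23, 14−11=3.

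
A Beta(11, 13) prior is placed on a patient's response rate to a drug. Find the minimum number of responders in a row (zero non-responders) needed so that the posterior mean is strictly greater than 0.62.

After k responders and 0 non-responders the posterior is Beta(11+k, 13), with mean (11+k)/(11+13+k).
Set (11+k)/(24+k) > 0.62 and solve: k > (0.62·24 − 11)/(1 − 0.62) = 10.211.
The smallest integer exceeding 10.211 is 11.

k = 11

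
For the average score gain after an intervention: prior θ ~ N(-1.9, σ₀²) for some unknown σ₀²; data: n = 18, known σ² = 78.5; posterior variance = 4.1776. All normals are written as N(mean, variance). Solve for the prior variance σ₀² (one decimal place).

σ₀² = 99.3

Posterior precision equals prior precision plus data precision: 1/σ_n² = 1/σ₀² + n/σ².
So 1/σ₀² = 1/4.1776 − 18/78.5 = 0.239372 − 0.229299 = 0.010073.
Hence σ₀² = 1/0.010073 ≈ 99.3.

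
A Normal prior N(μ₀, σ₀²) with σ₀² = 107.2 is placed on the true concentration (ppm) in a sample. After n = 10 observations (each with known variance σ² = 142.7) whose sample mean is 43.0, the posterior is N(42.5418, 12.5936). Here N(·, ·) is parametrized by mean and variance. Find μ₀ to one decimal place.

With known observation variance, the Normal–Normal posterior has precision τ_n = τ₀ + n/σ² and mean μ_n = (τ₀μ₀ + (n/σ²)x̄)/τ_n.
Here τ₀ = 1/107.2 = 0.009328 and τ_data = 10/142.7 = 0.070077, so τ_n = 0.079405.
Rearranging for μ₀: μ₀ = (μ_n·τ_n − τ_data·x̄)/τ₀ = (42.5418·0.079405 − 0.070077·43.0) / 0.009328 = 0.364721/0.009328 ≈ 39.1.

μ₀ = 39.1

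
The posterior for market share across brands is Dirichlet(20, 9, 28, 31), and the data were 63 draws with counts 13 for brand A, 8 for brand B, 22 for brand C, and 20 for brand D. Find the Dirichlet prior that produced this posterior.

For a Dirichlet(α) prior with multinomial counts c, the posterior is Dirichlet(α + c) componentwise.
Subtract each count from the matching posterior parameter: 20−13=7, 9−8=1, 28−22=6, 31−20=11.

Dirichlet(7, 1, 6, 11)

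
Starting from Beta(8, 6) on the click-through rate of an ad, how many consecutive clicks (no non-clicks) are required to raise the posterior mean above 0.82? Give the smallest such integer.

After k clicks and 0 non-clicks the posterior is Beta(8+k, 6), with mean (8+k)/(8+6+k).
Set (8+k)/(14+k) > 0.82 and solve: k > (0.82·14 − 8)/(1 − 0.82) = 19.333.
The smallest integer exceeding 19.333 is 20, and checking k=20: (28)/(34) = 0.8235 > 0.82.

k = 20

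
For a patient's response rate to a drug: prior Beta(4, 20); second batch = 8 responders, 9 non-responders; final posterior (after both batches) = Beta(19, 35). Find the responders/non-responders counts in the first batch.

Sequential conjugate updates are equivalent to a single update on the pooled data, so total successes = posterior α − prior α and total failures = posterior β − prior β.
Total across both batches: 19−4=15 responders, 35−20=15 non-responders.
Subtract the second batch: 15−8=7 responders and 15−9=6 non-responders.

7 responders and 6 non-responders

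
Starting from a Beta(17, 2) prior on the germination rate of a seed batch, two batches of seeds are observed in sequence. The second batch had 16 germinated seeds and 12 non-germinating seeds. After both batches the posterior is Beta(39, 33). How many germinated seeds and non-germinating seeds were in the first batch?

6 germinated seeds and 19 non-germinating seeds

Sequential conjugate updates are equivalent to a single update on the pooled data, so total successes = posterior α − prior α and total failures = posterior β − prior β.
Total across both batches: 39−17=22 germinated seeds, 33−2=31 non-germinating seeds.
Subtract the second batch: 22−16=6 germinated seeds and 31−12=19 non-germinating seeds.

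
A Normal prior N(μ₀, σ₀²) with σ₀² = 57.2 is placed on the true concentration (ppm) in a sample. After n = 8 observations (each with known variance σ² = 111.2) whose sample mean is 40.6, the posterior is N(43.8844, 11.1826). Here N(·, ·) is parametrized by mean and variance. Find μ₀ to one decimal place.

With known observation variance, the Normal–Normal posterior has precision τ_n = τ₀ + n/σ² and mean μ_n = (τ₀μ₀ + (n/σ²)x̄)/τ_n.
Here τ₀ = 1/57.2 = 0.017483 and τ_data = 8/111.2 = 0.071942, so τ_n = 0.089425.
Rearranging for μ₀: μ₀ = (μ_n·τ_n − τ_data·x̄)/τ₀ = (43.8844·0.089425 − 0.071942·40.6) / 0.017483 = 1.003517/0.017483 ≈ 57.4.

μ₀ = 57.4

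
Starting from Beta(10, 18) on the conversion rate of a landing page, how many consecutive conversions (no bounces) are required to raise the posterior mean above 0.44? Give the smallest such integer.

k = 5

After k conversions and 0 bounces the posterior is Beta(10+k, 18), with mean (10+k)/(10+18+k).
Set (10+k)/(28+k) > 0.44 and solve: k > (0.44·28 − 10)/(1 − 0.44) = 4.143.
The smallest integer exceeding 4.143 is 5, and checking k=5: (15)/(33) = 0.4545 > 0.44.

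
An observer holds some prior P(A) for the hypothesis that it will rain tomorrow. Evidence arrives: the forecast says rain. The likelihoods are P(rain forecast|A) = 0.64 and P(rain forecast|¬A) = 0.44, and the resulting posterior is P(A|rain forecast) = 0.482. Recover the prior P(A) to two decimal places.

In odds form, posterior odds = prior odds × likelihood ratio, so prior odds = posterior odds ÷ LR.
Posterior odds = 0.482/(1−0.482) = 0.9305. LR = 0.64/0.44 = 1.4545.
Prior odds = 0.9305/1.4545 = 0.6397, so P(A) = 0.6397/(1+0.6397) ≈ 0.39.

P(A) = 0.39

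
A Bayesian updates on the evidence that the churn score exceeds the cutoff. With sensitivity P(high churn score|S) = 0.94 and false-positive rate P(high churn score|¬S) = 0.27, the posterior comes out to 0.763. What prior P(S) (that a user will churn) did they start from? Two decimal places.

Bayes' rule in odds form gives O(S|E) = O(S)·[P(E|S)/P(E|¬S)], hence O(S) = O(S|E)/LR.
Posterior odds = 0.763/(1−0.763) = 3.2194. LR = 0.94/0.27 = 3.4815.
Prior odds = 3.2194/3.4815 = 0.9247, so P(S) = 0.9247/(1+0.9247) ≈ 0.48.

P(S) = 0.48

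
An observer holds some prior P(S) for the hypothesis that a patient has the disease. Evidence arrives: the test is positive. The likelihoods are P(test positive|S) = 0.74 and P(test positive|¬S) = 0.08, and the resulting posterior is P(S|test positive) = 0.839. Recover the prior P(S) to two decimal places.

P(S) = 0.36

Bayes' rule in odds form gives O(S|E) = O(S)·[P(E|S)/P(E|¬S)], hence O(S) = O(S|E)/LR.
Posterior odds = 0.839/(1−0.839) = 5.2112. LR = 0.74/0.08 = 9.2500.
Prior odds = 5.2112/9.2500 = 0.5634, so P(S) = 0.5634/(1+0.5634) ≈ 0.36.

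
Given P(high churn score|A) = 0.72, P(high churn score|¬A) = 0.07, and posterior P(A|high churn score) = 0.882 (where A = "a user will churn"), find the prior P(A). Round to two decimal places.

P(A) = 0.42

Bayes' rule in odds form gives O(A|E) = O(A)·[P(E|A)/P(E|¬A)], hence O(A) = O(A|E)/LR.
Posterior odds = 0.882/(1−0.882) = 7.4746. LR = 0.72/0.07 = 10.2857.
Prior odds = 7.4746/10.2857 = 0.7267, so P(A) = 0.7267/(1+0.7267) ≈ 0.42.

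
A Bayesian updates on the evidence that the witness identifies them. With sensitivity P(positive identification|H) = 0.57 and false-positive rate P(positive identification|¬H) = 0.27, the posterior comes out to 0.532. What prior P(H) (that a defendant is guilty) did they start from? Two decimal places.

P(H) = 0.35

Bayes' rule in odds form gives O(H|E) = O(H)·[P(E|H)/P(E|¬H)], hence O(H) = O(H|E)/LR.
Posterior odds = 0.532/(1−0.532) = 1.1368. LR = 0.57/0.27 = 2.1111.
Prior odds = 1.1368/2.1111 = 0.5385, so P(H) = 0.5385/(1+0.5385) ≈ 0.35.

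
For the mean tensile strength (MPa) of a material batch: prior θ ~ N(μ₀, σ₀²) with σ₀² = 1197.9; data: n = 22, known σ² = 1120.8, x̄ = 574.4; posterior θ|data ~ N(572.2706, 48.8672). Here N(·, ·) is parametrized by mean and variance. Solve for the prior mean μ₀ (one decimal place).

μ₀ = 522.2

The posterior mean is a precision-weighted average: μ_n = (τ₀μ₀ + τ_data·x̄)/(τ₀+τ_data), with τ₀=1/σ₀² and τ_data=n/σ².
Here τ₀ = 1/1197.9 = 0.000835 and τ_data = 22/1120.8 = 0.019629, so τ_n = 0.020464.
Rearranging for μ₀: μ₀ = (μ_n·τ_n − τ_data·x̄)/τ₀ = (572.2706·0.020464 − 0.019629·574.4) / 0.000835 = 0.436048/0.000835 ≈ 522.2.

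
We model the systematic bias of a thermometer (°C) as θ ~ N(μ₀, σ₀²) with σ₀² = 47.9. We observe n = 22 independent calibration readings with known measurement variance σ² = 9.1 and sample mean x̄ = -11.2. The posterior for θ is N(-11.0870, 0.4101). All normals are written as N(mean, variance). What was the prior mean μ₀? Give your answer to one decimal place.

μ₀ = 2.0

The posterior mean is a precision-weighted average: μ_n = (τ₀μ₀ + τ_data·x̄)/(τ₀+τ_data), with τ₀=1/σ₀² and τ_data=n/σ².
Here τ₀ = 1/47.9 = 0.020877 and τ_data = 22/9.1 = 2.417582, so τ_n = 2.438459.
Rearranging for μ₀: μ₀ = (μ_n·τ_n − τ_data·x̄)/τ₀ = (-11.0870·2.438459 − 2.417582·-11.2) / 0.020877 = 0.041723/0.020877 ≈ 2.0.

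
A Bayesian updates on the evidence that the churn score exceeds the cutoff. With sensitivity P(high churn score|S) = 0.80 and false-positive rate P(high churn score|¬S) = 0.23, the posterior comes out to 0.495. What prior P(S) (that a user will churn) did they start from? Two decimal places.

P(S) = 0.22

In odds form, posterior odds = prior odds × likelihood ratio, so prior odds = posterior odds ÷ LR.
Posterior odds = 0.495/(1−0.495) = 0.9802. LR = 0.80/0.23 = 3.4783.
Prior odds = 0.9802/3.4783 = 0.2818, so P(S) = 0.2818/(1+0.2818) ≈ 0.22.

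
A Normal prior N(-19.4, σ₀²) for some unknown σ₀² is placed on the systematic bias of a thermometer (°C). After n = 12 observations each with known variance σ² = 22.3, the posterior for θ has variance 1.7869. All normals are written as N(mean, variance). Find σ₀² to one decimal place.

Posterior precision equals prior precision plus data precision: 1/σ_n² = 1/σ₀² + n/σ².
So 1/σ₀² = 1/1.7869 − 12/22.3 = 0.559628 − 0.538117 = 0.021511.
Hence σ₀² = 1/0.021511 ≈ 46.5.

σ₀² = 46.5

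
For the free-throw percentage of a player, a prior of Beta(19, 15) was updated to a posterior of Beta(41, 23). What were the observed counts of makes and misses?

A Beta(a, b) prior with s successes and f failures in binomial data gives a Beta(a+s, b+f) posterior.
Match parameters: s=41−19=22, f=23−15=8.

22 makes and 8 misses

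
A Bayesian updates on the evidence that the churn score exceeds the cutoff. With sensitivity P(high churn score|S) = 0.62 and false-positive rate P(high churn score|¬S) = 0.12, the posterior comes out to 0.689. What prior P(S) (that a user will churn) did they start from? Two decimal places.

Bayes' rule in odds form gives O(S|E) = O(S)·[P(E|S)/P(E|¬S)], hence O(S) = O(S|E)/LR.
Posterior odds = 0.689/(1−0.689) = 2.2154. LR = 0.62/0.12 = 5.1667.
Prior odds = 2.2154/5.1667 = 0.4288, so P(S) = 0.4288/(1+0.4288) ≈ 0.30.

P(S) = 0.30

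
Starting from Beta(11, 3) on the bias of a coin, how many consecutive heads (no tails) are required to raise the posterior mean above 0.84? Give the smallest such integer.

After k heads and 0 tails the posterior is Beta(11+k, 3), with mean (11+k)/(11+3+k).
Set (11+k)/(14+k) > 0.84 and solve: k > (0.84·14 − 11)/(1 − 0.84) = 4.750.
The smallest integer exceeding 4.750 is 5.

k = 5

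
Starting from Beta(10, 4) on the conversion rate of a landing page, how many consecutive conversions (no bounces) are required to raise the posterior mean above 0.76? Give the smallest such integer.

After k conversions and 0 bounces the posterior is Beta(10+k, 4), with mean (10+k)/(10+4+k).
Set (10+k)/(14+k) > 0.76 and solve: k > (0.76·14 − 10)/(1 − 0.76) = 2.667.
The smallest integer exceeding 2.667 is 3.

k = 3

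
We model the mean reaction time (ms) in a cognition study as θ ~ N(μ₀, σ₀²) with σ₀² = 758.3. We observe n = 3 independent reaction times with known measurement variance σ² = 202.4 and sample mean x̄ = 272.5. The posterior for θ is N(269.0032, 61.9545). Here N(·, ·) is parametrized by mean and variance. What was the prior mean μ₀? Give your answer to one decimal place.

With known observation variance, the Normal–Normal posterior has precision τ_n = τ₀ + n/σ² and mean μ_n = (τ₀μ₀ + (n/σ²)x̄)/τ_n.
Here τ₀ = 1/758.3 = 0.001319 and τ_data = 3/202.4 = 0.014822, so τ_n = 0.016141.
Rearranging for μ₀: μ₀ = (μ_n·τ_n − τ_data·x̄)/τ₀ = (269.0032·0.016141 − 0.014822·272.5) / 0.001319 = 0.302986/0.001319 ≈ 229.7.

μ₀ = 229.7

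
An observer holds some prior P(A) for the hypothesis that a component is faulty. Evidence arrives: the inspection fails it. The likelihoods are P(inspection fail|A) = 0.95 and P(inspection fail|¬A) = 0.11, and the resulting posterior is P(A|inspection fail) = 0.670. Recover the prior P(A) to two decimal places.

In odds form, posterior odds = prior odds × likelihood ratio, so prior odds = posterior odds ÷ LR.
Posterior odds = 0.670/(1−0.670) = 2.0303. LR = 0.95/0.11 = 8.6364.
Prior odds = 2.0303/8.6364 = 0.2351, so P(A) = 0.2351/(1+0.2351) ≈ 0.19.

P(A) = 0.19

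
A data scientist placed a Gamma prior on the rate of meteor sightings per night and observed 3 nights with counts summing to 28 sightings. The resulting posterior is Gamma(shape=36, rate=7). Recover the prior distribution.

Gamma(shape=8, rate=4)

Gamma–Poisson conjugacy: posterior shape = α + Σxᵢ, posterior rate = β + n.
So α = 36 − 28 = 8 and β = 7 − 3 = 4.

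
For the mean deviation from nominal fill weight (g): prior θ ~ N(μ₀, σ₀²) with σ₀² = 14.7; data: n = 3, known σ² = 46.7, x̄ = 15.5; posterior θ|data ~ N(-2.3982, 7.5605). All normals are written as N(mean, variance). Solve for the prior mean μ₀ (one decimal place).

μ₀ = -19.3

With known observation variance, the Normal–Normal posterior has precision τ_n = τ₀ + n/σ² and mean μ_n = (τ₀μ₀ + (n/σ²)x̄)/τ_n.
Here τ₀ = 1/14.7 = 0.068027 and τ_data = 3/46.7 = 0.064240, so τ_n = 0.132267.
Rearranging for μ₀: μ₀ = (μ_n·τ_n − τ_data·x̄)/τ₀ = (-2.3982·0.132267 − 0.064240·15.5) / 0.068027 = -1.312923/0.068027 ≈ -19.3.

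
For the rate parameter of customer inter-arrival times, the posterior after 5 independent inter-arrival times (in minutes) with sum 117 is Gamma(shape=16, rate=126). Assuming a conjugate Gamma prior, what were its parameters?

Gamma(shape=11, rate=9)

Gamma–exponential conjugacy: posterior shape = α + n, posterior rate = β + Σtᵢ.
So α = 16 − 5 = 11 and β = 126 − 117 = 9.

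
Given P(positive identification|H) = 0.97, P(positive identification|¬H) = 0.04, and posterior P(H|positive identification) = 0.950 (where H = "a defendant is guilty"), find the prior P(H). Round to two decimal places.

P(H) = 0.44

Bayes' rule in odds form gives O(H|E) = O(H)·[P(E|H)/P(E|¬H)], hence O(H) = O(H|E)/LR.
Posterior odds = 0.950/(1−0.950) = 19.0000. LR = 0.97/0.04 = 24.2500.
Prior odds = 19.0000/24.2500 = 0.7835, so P(H) = 0.7835/(1+0.7835) ≈ 0.44.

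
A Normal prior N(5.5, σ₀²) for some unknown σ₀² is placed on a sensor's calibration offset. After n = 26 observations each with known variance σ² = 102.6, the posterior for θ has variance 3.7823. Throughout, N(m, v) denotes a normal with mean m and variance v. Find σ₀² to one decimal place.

σ₀² = 91.1

Posterior precision equals prior precision plus data precision: 1/σ_n² = 1/σ₀² + n/σ².
So 1/σ₀² = 1/3.7823 − 26/102.6 = 0.264389 − 0.253411 = 0.010978.
Hence σ₀² = 1/0.010978 ≈ 91.1.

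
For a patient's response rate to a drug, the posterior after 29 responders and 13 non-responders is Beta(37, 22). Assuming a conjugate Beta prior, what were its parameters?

A Beta(a, b) prior with s successes and f failures in binomial data gives a Beta(a+s, b+f) posterior.
So a = 37 − 29 = 8 and b = 22 − 13 = 9.

Beta(8, 9)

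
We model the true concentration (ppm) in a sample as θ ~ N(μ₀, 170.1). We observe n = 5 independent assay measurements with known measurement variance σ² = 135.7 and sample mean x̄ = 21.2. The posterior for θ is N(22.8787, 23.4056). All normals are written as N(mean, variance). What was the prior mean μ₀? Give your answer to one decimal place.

μ₀ = 33.4

The posterior mean is a precision-weighted average: μ_n = (τ₀μ₀ + τ_data·x̄)/(τ₀+τ_data), with τ₀=1/σ₀² and τ_data=n/σ².
Here τ₀ = 1/170.1 = 0.005879 and τ_data = 5/135.7 = 0.036846, so τ_n = 0.042725.
Rearranging for μ₀: μ₀ = (μ_n·τ_n − τ_data·x̄)/τ₀ = (22.8787·0.042725 − 0.036846·21.2) / 0.005879 = 0.196357/0.005879 ≈ 33.4.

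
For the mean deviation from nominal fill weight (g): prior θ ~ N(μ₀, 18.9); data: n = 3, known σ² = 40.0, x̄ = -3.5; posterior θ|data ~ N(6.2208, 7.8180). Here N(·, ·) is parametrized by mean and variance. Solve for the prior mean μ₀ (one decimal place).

With known observation variance, the Normal–Normal posterior has precision τ_n = τ₀ + n/σ² and mean μ_n = (τ₀μ₀ + (n/σ²)x̄)/τ_n.
Here τ₀ = 1/18.9 = 0.052910 and τ_data = 3/40.0 = 0.075000, so τ_n = 0.127910.
Rearranging for μ₀: μ₀ = (μ_n·τ_n − τ_data·x̄)/τ₀ = (6.2208·0.127910 − 0.075000·-3.5) / 0.052910 = 1.058203/0.052910 ≈ 20.0.

μ₀ = 20.0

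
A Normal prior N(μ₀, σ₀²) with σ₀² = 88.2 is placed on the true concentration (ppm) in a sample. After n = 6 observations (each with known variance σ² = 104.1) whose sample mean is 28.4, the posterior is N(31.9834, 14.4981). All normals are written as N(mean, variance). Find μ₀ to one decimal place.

μ₀ = 50.2

With known observation variance, the Normal–Normal posterior has precision τ_n = τ₀ + n/σ² and mean μ_n = (τ₀μ₀ + (n/σ²)x̄)/τ_n.
Here τ₀ = 1/88.2 = 0.011338 and τ_data = 6/104.1 = 0.057637, so τ_n = 0.068975.
Rearranging for μ₀: μ₀ = (μ_n·τ_n − τ_data·x̄)/τ₀ = (31.9834·0.068975 − 0.057637·28.4) / 0.011338 = 0.569164/0.011338 ≈ 50.2.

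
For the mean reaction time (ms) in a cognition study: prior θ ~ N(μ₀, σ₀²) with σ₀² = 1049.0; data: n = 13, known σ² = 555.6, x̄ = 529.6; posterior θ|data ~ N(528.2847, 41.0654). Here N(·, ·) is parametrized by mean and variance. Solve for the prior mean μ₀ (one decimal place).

With known observation variance, the Normal–Normal posterior has precision τ_n = τ₀ + n/σ² and mean μ_n = (τ₀μ₀ + (n/σ²)x̄)/τ_n.
Here τ₀ = 1/1049.0 = 0.000953 and τ_data = 13/555.6 = 0.023398, so τ_n = 0.024351.
Rearranging for μ₀: μ₀ = (μ_n·τ_n − τ_data·x̄)/τ₀ = (528.2847·0.024351 − 0.023398·529.6) / 0.000953 = 0.472680/0.000953 ≈ 496.0.

μ₀ = 496.0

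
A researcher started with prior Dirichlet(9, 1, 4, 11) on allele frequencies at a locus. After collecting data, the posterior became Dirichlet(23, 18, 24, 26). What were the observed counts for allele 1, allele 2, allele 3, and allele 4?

For a Dirichlet(α) prior with multinomial counts c, the posterior is Dirichlet(α + c) componentwise.
Counts are posterior − prior componentwise: 23−9=14, 18−1=17, 24−4=20, 26−11=15.

counts (14, 17, 20, 15)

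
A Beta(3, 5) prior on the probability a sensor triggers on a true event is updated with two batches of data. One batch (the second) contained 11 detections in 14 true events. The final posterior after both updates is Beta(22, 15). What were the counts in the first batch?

Sequential conjugate updates are equivalent to a single update on the pooled data, so total successes = posterior α − prior α and total failures = posterior β − prior β.
Total across both batches: 22−3=19 detections, 15−5=10 misses.
Subtract the second batch: 19−11=8 detections and 10−3=7 misses.

8 detections and 7 misses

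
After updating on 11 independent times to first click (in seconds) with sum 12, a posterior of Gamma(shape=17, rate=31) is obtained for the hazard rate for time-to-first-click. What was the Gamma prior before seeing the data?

Gamma(shape=6, rate=19)

For an exponential likelihood with a Gamma(α, β) prior on the rate, n observations with total T give posterior Gamma(α+n, β+T).
So α = 17 − 11 = 6 and β = 31 − 12 = 19.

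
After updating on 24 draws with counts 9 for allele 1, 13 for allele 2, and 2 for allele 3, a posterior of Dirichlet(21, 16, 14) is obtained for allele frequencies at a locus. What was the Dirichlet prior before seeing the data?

Dirichlet(12, 3, 12)

For a Dirichlet(α) prior with multinomial counts c, the posterior is Dirichlet(α + c) componentwise.
Subtract each count from the matching posterior parameter: 21−9=12, 16−13=3, 14−2=12.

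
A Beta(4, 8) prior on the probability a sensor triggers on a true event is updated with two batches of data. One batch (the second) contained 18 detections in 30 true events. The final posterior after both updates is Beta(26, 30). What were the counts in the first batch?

4 detections and 10 misses

Because Beta–binomial updating is additive in the counts, the combined data contributed (α_post−α_prior, β_post−β_prior) successes and failures.
Total across both batches: 26−4=22 detections, 30−8=22 misses.
Subtract the second batch: 22−18=4 detections and 22−12=10 misses.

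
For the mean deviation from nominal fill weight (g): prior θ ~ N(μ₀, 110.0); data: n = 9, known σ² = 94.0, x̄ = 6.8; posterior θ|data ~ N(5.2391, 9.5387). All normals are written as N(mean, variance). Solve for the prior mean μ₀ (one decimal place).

μ₀ = -11.2

The posterior mean is a precision-weighted average: μ_n = (τ₀μ₀ + τ_data·x̄)/(τ₀+τ_data), with τ₀=1/σ₀² and τ_data=n/σ².
Here τ₀ = 1/110.0 = 0.009091 and τ_data = 9/94.0 = 0.095745, so τ_n = 0.104836.
Rearranging for μ₀: μ₀ = (μ_n·τ_n − τ_data·x̄)/τ₀ = (5.2391·0.104836 − 0.095745·6.8) / 0.009091 = -0.101820/0.009091 ≈ -11.2.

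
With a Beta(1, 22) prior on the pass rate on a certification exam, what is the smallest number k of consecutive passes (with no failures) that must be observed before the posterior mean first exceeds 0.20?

k = 5

After k passes and 0 failures the posterior is Beta(1+k, 22), with mean (1+k)/(1+22+k).
Set (1+k)/(23+k) > 0.20 and solve: k > (0.20·23 − 1)/(1 − 0.20) = 4.500.
The smallest integer exceeding 4.500 is 5, and checking k=5: (6)/(28) = 0.2143 > 0.20.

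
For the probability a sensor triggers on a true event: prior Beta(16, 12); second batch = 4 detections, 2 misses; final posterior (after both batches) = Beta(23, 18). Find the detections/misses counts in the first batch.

Because Beta–binomial updating is additive in the counts, the combined data contributed (α_post−α_prior, β_post−β_prior) successes and failures.
Total across both batches: 23−16=7 detections, 18−12=6 misses.
Subtract the second batch: 7−4=3 detections and 6−2=4 misses.

3 detections and 4 misses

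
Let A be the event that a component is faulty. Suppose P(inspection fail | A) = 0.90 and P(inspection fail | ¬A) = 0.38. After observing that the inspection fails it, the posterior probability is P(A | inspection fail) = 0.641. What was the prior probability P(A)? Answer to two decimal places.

Bayes' rule in odds form gives O(A|E) = O(A)·[P(E|A)/P(E|¬A)], hence O(A) = O(A|E)/LR.
Posterior odds = 0.641/(1−0.641) = 1.7855. LR = 0.90/0.38 = 2.3684.
Prior odds = 1.7855/2.3684 = 0.7539, so P(A) = 0.7539/(1+0.7539) ≈ 0.43.

P(A) = 0.43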